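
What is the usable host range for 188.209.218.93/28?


Network: 188.209.218.80
Broadcast: 188.209.218.95
First usable = network + 1
Last usable = broadcast - 1
Range: 188.209.218.81 to 188.209.218.94


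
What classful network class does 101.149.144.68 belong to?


First octet: 101
Binary: 01100101
0xxxxxxx -> Class A (1-126)
Class A, default mask 255.0.0.0 (/8)


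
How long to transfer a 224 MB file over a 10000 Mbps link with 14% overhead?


Effective throughput = 10000 * (1 - 14/100) = 8600 Mbps
File size in Mb = 224 * 8 = 1792 Mb
Time = 1792 / 8600
Time = 0.2084 seconds


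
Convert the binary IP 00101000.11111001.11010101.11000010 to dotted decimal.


00101000 = 40
11111001 = 249
11010101 = 213
11000010 = 194
IP: 40.249.213.194


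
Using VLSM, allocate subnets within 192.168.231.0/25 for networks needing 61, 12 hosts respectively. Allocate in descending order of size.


61 hosts -> /26 (62 usable): 192.168.231.0/26
12 hosts -> /28 (14 usable): 192.168.231.64/28
Allocation: 192.168.231.0/26 (61 hosts, 62 usable); 192.168.231.64/28 (12 hosts, 14 usable)


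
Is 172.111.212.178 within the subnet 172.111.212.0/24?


Subnet network: 172.111.212.0
Test IP AND mask: 172.111.212.0
Yes, 172.111.212.178 is in 172.111.212.0/24


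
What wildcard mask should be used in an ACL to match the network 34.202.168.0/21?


Subnet mask: 255.255.248.0
Wildcard = 255.255.255.255 - subnet mask
255 - 255 = 0
255 - 255 = 0
255 - 248 = 7
255 - 0 = 255
Wildcard: 0.0.7.255


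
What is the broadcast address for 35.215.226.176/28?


Network: 35.215.226.176/28
Host bits = 4
Set all host bits to 1:
Broadcast: 35.215.226.191


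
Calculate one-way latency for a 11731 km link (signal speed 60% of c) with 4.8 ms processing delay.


Speed = 0.6 * 3e5 km/s = 180000 km/s
Propagation delay = 11731 / 180000 = 0.0652 s = 65.1722 ms
Processing delay = 4.8 ms
Total one-way latency = 69.9722 ms


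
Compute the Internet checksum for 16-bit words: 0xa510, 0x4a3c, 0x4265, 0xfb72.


Sum all words (with carry folding):
+ 0xa510 = 0xa510
+ 0x4a3c = 0xef4c
+ 0x4265 = 0x31b2
+ 0xfb72 = 0x2d25
One's complement: ~0x2d25
Checksum = 0xd2da


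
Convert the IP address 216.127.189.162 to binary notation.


216 = 11011000
127 = 01111111
189 = 10111101
162 = 10100010
Binary: 11011000.01111111.10111101.10100010


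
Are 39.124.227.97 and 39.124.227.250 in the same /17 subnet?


Mask: 255.255.128.0
39.124.227.97 AND mask = 39.124.128.0
39.124.227.250 AND mask = 39.124.128.0
Yes, same subnet (39.124.128.0)


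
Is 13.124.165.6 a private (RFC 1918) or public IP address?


RFC 1918 private ranges:
  10.0.0.0/8 (10.0.0.0 - 10.255.255.255)
  172.16.0.0/12 (172.16.0.0 - 172.31.255.255)
  192.168.0.0/16 (192.168.0.0 - 192.168.255.255)
Public (not in any RFC 1918 range)


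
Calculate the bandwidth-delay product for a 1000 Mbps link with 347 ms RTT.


BDP = bandwidth * RTT
= 1000 Mbps * 347 ms
= 1000 * 1e6 * 347 / 1000 bits
= 347000000 bits
= 43375000 bytes
= 42358.3984 KB
BDP = 347000000 bits (43375000 bytes)


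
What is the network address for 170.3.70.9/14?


IP:   10101010.00000011.01000110.00001001
Mask: 11111111.11111100.00000000.00000000
AND operation:
Net:  10101010.00000000.00000000.00000000
Network: 170.0.0.0/14


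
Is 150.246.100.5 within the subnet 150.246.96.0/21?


Subnet network: 150.246.96.0
Test IP AND mask: 150.246.96.0
Yes, 150.246.100.5 is in 150.246.96.0/21


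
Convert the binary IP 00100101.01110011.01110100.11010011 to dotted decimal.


00100101 = 37
01110011 = 115
01110100 = 116
11010011 = 211
IP: 37.115.116.211


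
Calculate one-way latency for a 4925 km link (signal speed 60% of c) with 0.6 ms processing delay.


Speed = 0.6 * 3e5 km/s = 180000 km/s
Propagation delay = 4925 / 180000 = 0.0274 s = 27.3611 ms
Processing delay = 0.6 ms
Total one-way latency = 27.9611 ms


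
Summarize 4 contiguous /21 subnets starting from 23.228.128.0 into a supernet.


Original prefix: /21
Number of subnets: 4 = 2^2
New prefix = 21 - 2 = 19
Supernet: 23.228.128.0/19


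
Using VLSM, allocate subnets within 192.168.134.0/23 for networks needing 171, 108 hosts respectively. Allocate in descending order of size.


171 hosts -> /24 (254 usable): 192.168.134.0/24
108 hosts -> /25 (126 usable): 192.168.135.0/25
Allocation: 192.168.134.0/24 (171 hosts, 254 usable); 192.168.135.0/25 (108 hosts, 126 usable)


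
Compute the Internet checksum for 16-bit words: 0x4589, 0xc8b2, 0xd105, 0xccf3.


Sum all words (with carry folding):
+ 0x4589 = 0x4589
+ 0xc8b2 = 0x0e3c
+ 0xd105 = 0xdf41
+ 0xccf3 = 0xac35
One's complement: ~0xac35
Checksum = 0x53ca


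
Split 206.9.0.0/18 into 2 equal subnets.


New prefix = 18 + 1 = 19
Each subnet has 8192 addresses
  206.9.0.0/19
  206.9.32.0/19
Subnets: 206.9.0.0/19, 206.9.32.0/19


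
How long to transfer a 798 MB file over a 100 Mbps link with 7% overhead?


Effective throughput = 100 * (1 - 7/100) = 93 Mbps
File size in Mb = 798 * 8 = 6384 Mb
Time = 6384 / 93
Time = 68.6452 seconds


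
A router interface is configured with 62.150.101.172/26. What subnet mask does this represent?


/26 means 26 network bits, 6 host bits
Binary: 11111111111111111111111111000000
Mask: 255.255.255.192


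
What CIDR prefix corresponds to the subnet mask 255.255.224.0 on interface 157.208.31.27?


Binary: 11111111.11111111.11100000.00000000
Count leading 1s
Prefix: /19


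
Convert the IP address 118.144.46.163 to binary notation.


118 = 01110110
144 = 10010000
46 = 00101110
163 = 10100011
Binary: 01110110.10010000.00101110.10100011


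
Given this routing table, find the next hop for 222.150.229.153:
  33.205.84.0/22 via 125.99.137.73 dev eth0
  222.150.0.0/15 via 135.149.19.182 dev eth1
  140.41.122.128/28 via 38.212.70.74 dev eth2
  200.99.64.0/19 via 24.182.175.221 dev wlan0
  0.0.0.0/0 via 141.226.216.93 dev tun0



Longest prefix match for 222.150.229.153:
  /22 33.205.84.0: no
  /15 222.150.0.0: MATCH
  /28 140.41.122.128: no
  /19 200.99.64.0: no
  /0 0.0.0.0: MATCH
Selected: next-hop 135.149.19.182 via eth1 (matched /15)


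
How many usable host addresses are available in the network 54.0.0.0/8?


Host bits = 32 - 8 = 24
Total addresses = 2^24 = 16777216
Usable = total - 2 (network and broadcast)
Usable hosts: 16777214


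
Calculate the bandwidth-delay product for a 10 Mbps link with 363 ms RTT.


BDP = bandwidth * RTT
= 10 Mbps * 363 ms
= 10 * 1e6 * 363 / 1000 bits
= 3630000 bits
= 453750 bytes
= 443.1152 KB
BDP = 3630000 bits (453750 bytes)


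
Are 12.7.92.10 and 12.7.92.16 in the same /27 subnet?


Mask: 255.255.255.224
12.7.92.10 AND mask = 12.7.92.0
12.7.92.16 AND mask = 12.7.92.0
Yes, same subnet (12.7.92.0)


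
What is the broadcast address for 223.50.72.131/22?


Network: 223.50.72.0/22
Host bits = 10
Set all host bits to 1:
Broadcast: 223.50.75.255


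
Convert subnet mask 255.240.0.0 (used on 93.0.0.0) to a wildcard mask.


Subnet mask: 255.240.0.0
Wildcard = 255.255.255.255 - subnet mask
255 - 255 = 0
255 - 240 = 15
255 - 0 = 255
255 - 0 = 255
Wildcard: 0.15.255.255


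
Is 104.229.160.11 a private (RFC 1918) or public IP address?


RFC 1918 private ranges:
  10.0.0.0/8 (10.0.0.0 - 10.255.255.255)
  172.16.0.0/12 (172.16.0.0 - 172.31.255.255)
  192.168.0.0/16 (192.168.0.0 - 192.168.255.255)
Public (not in any RFC 1918 range)


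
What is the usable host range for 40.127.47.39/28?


Network: 40.127.47.32
Broadcast: 40.127.47.47
First usable = network + 1
Last usable = broadcast - 1
Range: 40.127.47.33 to 40.127.47.46


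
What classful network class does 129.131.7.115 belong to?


First octet: 129
Binary: 10000001
10xxxxxx -> Class B (128-191)
Class B, default mask 255.255.0.0 (/16)


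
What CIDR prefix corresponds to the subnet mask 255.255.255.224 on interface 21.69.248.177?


Binary: 11111111.11111111.11111111.11100000
Count leading 1s
Prefix: /27


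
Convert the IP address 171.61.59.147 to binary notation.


171 = 10101011
61 = 00111101
59 = 00111011
147 = 10010011
Binary: 10101011.00111101.00111011.10010011


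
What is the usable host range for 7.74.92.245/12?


Network: 7.64.0.0
Broadcast: 7.79.255.255
First usable = network + 1
Last usable = broadcast - 1
Range: 7.64.0.1 to 7.79.255.254


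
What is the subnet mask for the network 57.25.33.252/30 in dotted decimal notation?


/30 means 30 network bits, 2 host bits
Binary: 11111111111111111111111111111100
Mask: 255.255.255.252


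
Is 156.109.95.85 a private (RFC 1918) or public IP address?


RFC 1918 private ranges:
  10.0.0.0/8 (10.0.0.0 - 10.255.255.255)
  172.16.0.0/12 (172.16.0.0 - 172.31.255.255)
  192.168.0.0/16 (192.168.0.0 - 192.168.255.255)
Public (not in any RFC 1918 range)


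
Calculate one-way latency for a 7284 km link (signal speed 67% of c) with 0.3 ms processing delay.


Speed = 0.67 * 3e5 km/s = 201000 km/s
Propagation delay = 7284 / 201000 = 0.0362 s = 36.2388 ms
Processing delay = 0.3 ms
Total one-way latency = 36.5388 ms


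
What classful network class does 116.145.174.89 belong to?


First octet: 116
Binary: 01110100
0xxxxxxx -> Class A (1-126)
Class A, default mask 255.0.0.0 (/8)


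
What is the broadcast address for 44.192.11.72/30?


Network: 44.192.11.72/30
Host bits = 2
Set all host bits to 1:
Broadcast: 44.192.11.75


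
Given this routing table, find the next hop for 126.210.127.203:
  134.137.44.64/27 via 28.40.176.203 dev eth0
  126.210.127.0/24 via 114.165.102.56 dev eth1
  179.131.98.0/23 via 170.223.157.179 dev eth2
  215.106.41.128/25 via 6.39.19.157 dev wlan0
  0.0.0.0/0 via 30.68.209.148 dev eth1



Longest prefix match for 126.210.127.203:
  /27 134.137.44.64: no
  /24 126.210.127.0: MATCH
  /23 179.131.98.0: no
  /25 215.106.41.128: no
  /0 0.0.0.0: MATCH
Selected: next-hop 114.165.102.56 via eth1 (matched /24)


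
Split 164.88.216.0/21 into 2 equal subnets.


New prefix = 21 + 1 = 22
Each subnet has 1024 addresses
  164.88.216.0/22
  164.88.220.0/22
Subnets: 164.88.216.0/22, 164.88.220.0/22


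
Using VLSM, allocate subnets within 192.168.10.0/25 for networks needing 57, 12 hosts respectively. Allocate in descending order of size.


57 hosts -> /26 (62 usable): 192.168.10.0/26
12 hosts -> /28 (14 usable): 192.168.10.64/28
Allocation: 192.168.10.0/26 (57 hosts, 62 usable); 192.168.10.64/28 (12 hosts, 14 usable)


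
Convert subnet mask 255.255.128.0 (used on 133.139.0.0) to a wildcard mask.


Subnet mask: 255.255.128.0
Wildcard = 255.255.255.255 - subnet mask
255 - 255 = 0
255 - 255 = 0
255 - 128 = 127
255 - 0 = 255
Wildcard: 0.0.127.255


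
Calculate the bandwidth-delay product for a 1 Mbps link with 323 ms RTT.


BDP = bandwidth * RTT
= 1 Mbps * 323 ms
= 1 * 1e6 * 323 / 1000 bits
= 323000 bits
= 40375 bytes
= 39.4287 KB
BDP = 323000 bits (40375 bytes)


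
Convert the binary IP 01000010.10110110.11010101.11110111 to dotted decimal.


01000010 = 66
10110110 = 182
11010101 = 213
11110111 = 247
IP: 66.182.213.247


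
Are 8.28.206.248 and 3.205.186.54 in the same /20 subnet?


Mask: 255.255.240.0
8.28.206.248 AND mask = 8.28.192.0
3.205.186.54 AND mask = 3.205.176.0
No, different subnets (8.28.192.0 vs 3.205.176.0)


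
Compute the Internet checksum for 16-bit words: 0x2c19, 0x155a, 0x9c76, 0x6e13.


Sum all words (with carry folding):
+ 0x2c19 = 0x2c19
+ 0x155a = 0x4173
+ 0x9c76 = 0xdde9
+ 0x6e13 = 0x4bfd
One's complement: ~0x4bfd
Checksum = 0xb402


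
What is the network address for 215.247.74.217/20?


IP:   11010111.11110111.01001010.11011001
Mask: 11111111.11111111.11110000.00000000
AND operation:
Net:  11010111.11110111.01000000.00000000
Network: 215.247.64.0/20


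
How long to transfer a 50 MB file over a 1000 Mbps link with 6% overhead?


Effective throughput = 1000 * (1 - 6/100) = 940 Mbps
File size in Mb = 50 * 8 = 400 Mb
Time = 400 / 940
Time = 0.4255 seconds


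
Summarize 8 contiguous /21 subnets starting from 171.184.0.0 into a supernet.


Original prefix: /21
Number of subnets: 8 = 2^3
New prefix = 21 - 3 = 18
Supernet: 171.184.0.0/18


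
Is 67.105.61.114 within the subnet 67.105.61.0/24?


Subnet network: 67.105.61.0
Test IP AND mask: 67.105.61.0
Yes, 67.105.61.114 is in 67.105.61.0/24


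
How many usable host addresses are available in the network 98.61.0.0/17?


Host bits = 32 - 17 = 15
Total addresses = 2^15 = 32768
Usable = total - 2 (network and broadcast)
Usable hosts: 32766


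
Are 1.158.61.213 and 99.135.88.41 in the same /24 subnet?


Mask: 255.255.255.0
1.158.61.213 AND mask = 1.158.61.0
99.135.88.41 AND mask = 99.135.88.0
No, different subnets (1.158.61.0 vs 99.135.88.0)


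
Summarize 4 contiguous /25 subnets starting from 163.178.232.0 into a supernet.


Original prefix: /25
Number of subnets: 4 = 2^2
New prefix = 25 - 2 = 23
Supernet: 163.178.232.0/23


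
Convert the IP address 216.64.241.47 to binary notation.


216 = 11011000
64 = 01000000
241 = 11110001
47 = 00101111
Binary: 11011000.01000000.11110001.00101111


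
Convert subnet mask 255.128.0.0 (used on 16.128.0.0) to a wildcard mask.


Subnet mask: 255.128.0.0
Wildcard = 255.255.255.255 - subnet mask
255 - 255 = 0
255 - 128 = 127
255 - 0 = 255
255 - 0 = 255
Wildcard: 0.127.255.255


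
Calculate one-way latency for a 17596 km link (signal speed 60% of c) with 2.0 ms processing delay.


Speed = 0.6 * 3e5 km/s = 180000 km/s
Propagation delay = 17596 / 180000 = 0.0978 s = 97.7556 ms
Processing delay = 2.0 ms
Total one-way latency = 99.7556 ms


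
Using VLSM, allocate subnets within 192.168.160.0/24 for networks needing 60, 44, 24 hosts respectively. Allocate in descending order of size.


60 hosts -> /26 (62 usable): 192.168.160.0/26
44 hosts -> /26 (62 usable): 192.168.160.64/26
24 hosts -> /27 (30 usable): 192.168.160.128/27
Allocation: 192.168.160.0/26 (60 hosts, 62 usable); 192.168.160.64/26 (44 hosts, 62 usable); 192.168.160.128/27 (24 hosts, 30 usable)


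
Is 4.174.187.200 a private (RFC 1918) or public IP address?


RFC 1918 private ranges:
  10.0.0.0/8 (10.0.0.0 - 10.255.255.255)
  172.16.0.0/12 (172.16.0.0 - 172.31.255.255)
  192.168.0.0/16 (192.168.0.0 - 192.168.255.255)
Public (not in any RFC 1918 range)


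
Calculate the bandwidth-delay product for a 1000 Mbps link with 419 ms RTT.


BDP = bandwidth * RTT
= 1000 Mbps * 419 ms
= 1000 * 1e6 * 419 / 1000 bits
= 419000000 bits
= 52375000 bytes
= 51147.4609 KB
BDP = 419000000 bits (52375000 bytes)


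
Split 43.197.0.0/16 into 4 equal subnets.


New prefix = 16 + 2 = 18
Each subnet has 16384 addresses
  43.197.0.0/18
  43.197.64.0/18
  43.197.128.0/18
  43.197.192.0/18
Subnets: 43.197.0.0/18, 43.197.64.0/18, 43.197.128.0/18, 43.197.192.0/18


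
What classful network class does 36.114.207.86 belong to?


First octet: 36
Binary: 00100100
0xxxxxxx -> Class A (1-126)
Class A, default mask 255.0.0.0 (/8)


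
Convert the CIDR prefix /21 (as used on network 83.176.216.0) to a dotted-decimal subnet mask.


/21 means 21 network bits, 11 host bits
Binary: 11111111111111111111100000000000
Mask: 255.255.248.0


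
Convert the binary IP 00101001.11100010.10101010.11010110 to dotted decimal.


00101001 = 41
11100010 = 226
10101010 = 170
11010110 = 214
IP: 41.226.170.214


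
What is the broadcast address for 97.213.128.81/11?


Network: 97.192.0.0/11
Host bits = 21
Set all host bits to 1:
Broadcast: 97.223.255.255


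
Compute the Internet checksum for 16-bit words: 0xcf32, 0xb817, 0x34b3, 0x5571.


Sum all words (with carry folding):
+ 0xcf32 = 0xcf32
+ 0xb817 = 0x874a
+ 0x34b3 = 0xbbfd
+ 0x5571 = 0x116f
One's complement: ~0x116f
Checksum = 0xee90


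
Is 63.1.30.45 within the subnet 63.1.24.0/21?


Subnet network: 63.1.24.0
Test IP AND mask: 63.1.24.0
Yes, 63.1.30.45 is in 63.1.24.0/21


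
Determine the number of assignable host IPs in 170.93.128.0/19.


Host bits = 32 - 19 = 13
Total addresses = 2^13 = 8192
Usable = total - 2 (network and broadcast)
Usable hosts: 8190


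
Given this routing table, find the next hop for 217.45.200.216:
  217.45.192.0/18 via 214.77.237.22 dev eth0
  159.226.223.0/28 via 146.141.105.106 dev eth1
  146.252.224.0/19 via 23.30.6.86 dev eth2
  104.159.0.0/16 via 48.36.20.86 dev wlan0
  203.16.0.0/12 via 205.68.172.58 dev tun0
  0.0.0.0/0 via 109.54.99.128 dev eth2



Longest prefix match for 217.45.200.216:
  /18 217.45.192.0: MATCH
  /28 159.226.223.0: no
  /19 146.252.224.0: no
  /16 104.159.0.0: no
  /12 203.16.0.0: no
  /0 0.0.0.0: MATCH
Selected: next-hop 214.77.237.22 via eth0 (matched /18)


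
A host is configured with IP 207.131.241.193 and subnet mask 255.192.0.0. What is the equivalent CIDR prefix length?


Binary: 11111111.11000000.00000000.00000000
Count leading 1s
Prefix: /10


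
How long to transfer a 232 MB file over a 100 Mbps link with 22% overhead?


Effective throughput = 100 * (1 - 22/100) = 78 Mbps
File size in Mb = 232 * 8 = 1856 Mb
Time = 1856 / 78
Time = 23.7949 seconds


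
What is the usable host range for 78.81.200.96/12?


Network: 78.80.0.0
Broadcast: 78.95.255.255
First usable = network + 1
Last usable = broadcast - 1
Range: 78.80.0.1 to 78.95.255.254


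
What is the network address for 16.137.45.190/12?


IP:   00010000.10001001.00101101.10111110
Mask: 11111111.11110000.00000000.00000000
AND operation:
Net:  00010000.10000000.00000000.00000000
Network: 16.128.0.0/12


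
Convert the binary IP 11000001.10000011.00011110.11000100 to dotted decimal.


11000001 = 193
10000011 = 131
00011110 = 30
11000100 = 196
IP: 193.131.30.196


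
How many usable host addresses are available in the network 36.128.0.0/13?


Host bits = 32 - 13 = 19
Total addresses = 2^19 = 524288
Usable = total - 2 (network and broadcast)
Usable hosts: 524286


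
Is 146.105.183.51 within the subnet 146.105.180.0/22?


Subnet network: 146.105.180.0
Test IP AND mask: 146.105.180.0
Yes, 146.105.183.51 is in 146.105.180.0/22


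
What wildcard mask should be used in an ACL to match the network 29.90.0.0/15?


Subnet mask: 255.254.0.0
Wildcard = 255.255.255.255 - subnet mask
255 - 255 = 0
255 - 254 = 1
255 - 0 = 255
255 - 0 = 255
Wildcard: 0.1.255.255


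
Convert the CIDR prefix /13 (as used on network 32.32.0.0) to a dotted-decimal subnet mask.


/13 means 13 network bits, 19 host bits
Binary: 11111111111110000000000000000000
Mask: 255.248.0.0


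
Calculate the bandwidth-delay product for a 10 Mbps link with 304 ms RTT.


BDP = bandwidth * RTT
= 10 Mbps * 304 ms
= 10 * 1e6 * 304 / 1000 bits
= 3040000 bits
= 380000 bytes
= 371.0938 KB
BDP = 3040000 bits (380000 bytes)


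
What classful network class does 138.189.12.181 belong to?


First octet: 138
Binary: 10001010
10xxxxxx -> Class B (128-191)
Class B, default mask 255.255.0.0 (/16)


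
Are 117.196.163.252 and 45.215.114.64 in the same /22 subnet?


Mask: 255.255.252.0
117.196.163.252 AND mask = 117.196.160.0
45.215.114.64 AND mask = 45.215.112.0
No, different subnets (117.196.160.0 vs 45.215.112.0)


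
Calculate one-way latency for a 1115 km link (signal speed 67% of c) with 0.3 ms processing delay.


Speed = 0.67 * 3e5 km/s = 201000 km/s
Propagation delay = 1115 / 201000 = 0.0055 s = 5.5473 ms
Processing delay = 0.3 ms
Total one-way latency = 5.8473 ms


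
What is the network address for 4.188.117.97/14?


IP:   00000100.10111100.01110101.01100001
Mask: 11111111.11111100.00000000.00000000
AND operation:
Net:  00000100.10111100.00000000.00000000
Network: 4.188.0.0/14


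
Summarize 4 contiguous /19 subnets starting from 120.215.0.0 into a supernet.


Original prefix: /19
Number of subnets: 4 = 2^2
New prefix = 19 - 2 = 17
Supernet: 120.215.0.0/17


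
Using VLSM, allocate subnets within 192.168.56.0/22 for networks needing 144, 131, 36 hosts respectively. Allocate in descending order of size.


144 hosts -> /24 (254 usable): 192.168.56.0/24
131 hosts -> /24 (254 usable): 192.168.57.0/24
36 hosts -> /26 (62 usable): 192.168.58.0/26
Allocation: 192.168.56.0/24 (144 hosts, 254 usable); 192.168.57.0/24 (131 hosts, 254 usable); 192.168.58.0/26 (36 hosts, 62 usable)


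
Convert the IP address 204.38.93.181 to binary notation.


204 = 11001100
38 = 00100110
93 = 01011101
181 = 10110101
Binary: 11001100.00100110.01011101.10110101


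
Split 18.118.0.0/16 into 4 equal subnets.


New prefix = 16 + 2 = 18
Each subnet has 16384 addresses
  18.118.0.0/18
  18.118.64.0/18
  18.118.128.0/18
  18.118.192.0/18
Subnets: 18.118.0.0/18, 18.118.64.0/18, 18.118.128.0/18, 18.118.192.0/18


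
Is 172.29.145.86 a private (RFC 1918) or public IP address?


RFC 1918 private ranges:
  10.0.0.0/8 (10.0.0.0 - 10.255.255.255)
  172.16.0.0/12 (172.16.0.0 - 172.31.255.255)
  192.168.0.0/16 (192.168.0.0 - 192.168.255.255)
Private (in 172.16.0.0/12)


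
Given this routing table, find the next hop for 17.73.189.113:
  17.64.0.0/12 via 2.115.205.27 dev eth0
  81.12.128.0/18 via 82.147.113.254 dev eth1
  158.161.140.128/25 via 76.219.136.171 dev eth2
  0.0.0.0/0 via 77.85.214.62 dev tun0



Longest prefix match for 17.73.189.113:
  /12 17.64.0.0: MATCH
  /18 81.12.128.0: no
  /25 158.161.140.128: no
  /0 0.0.0.0: MATCH
Selected: next-hop 2.115.205.27 via eth0 (matched /12)


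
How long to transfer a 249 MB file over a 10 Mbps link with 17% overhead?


Effective throughput = 10 * (1 - 17/100) = 8.3 Mbps
File size in Mb = 249 * 8 = 1992 Mb
Time = 1992 / 8.3
Time = 240.0 seconds


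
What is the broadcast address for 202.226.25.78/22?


Network: 202.226.24.0/22
Host bits = 10
Set all host bits to 1:
Broadcast: 202.226.27.255


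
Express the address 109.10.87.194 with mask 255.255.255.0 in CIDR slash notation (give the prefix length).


Binary: 11111111.11111111.11111111.00000000
Count leading 1s
Prefix: /24


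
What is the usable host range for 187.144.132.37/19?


Network: 187.144.128.0
Broadcast: 187.144.159.255
First usable = network + 1
Last usable = broadcast - 1
Range: 187.144.128.1 to 187.144.159.254


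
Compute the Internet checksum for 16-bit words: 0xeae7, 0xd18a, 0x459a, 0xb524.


Sum all words (with carry folding):
+ 0xeae7 = 0xeae7
+ 0xd18a = 0xbc72
+ 0x459a = 0x020d
+ 0xb524 = 0xb731
One's complement: ~0xb731
Checksum = 0x48ce


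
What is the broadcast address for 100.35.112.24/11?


Network: 100.32.0.0/11
Host bits = 21
Set all host bits to 1:
Broadcast: 100.63.255.255


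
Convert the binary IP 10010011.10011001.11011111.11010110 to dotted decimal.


10010011 = 147
10011001 = 153
11011111 = 223
11010110 = 214
IP: 147.153.223.214


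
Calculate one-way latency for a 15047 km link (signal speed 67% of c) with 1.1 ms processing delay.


Speed = 0.67 * 3e5 km/s = 201000 km/s
Propagation delay = 15047 / 201000 = 0.0749 s = 74.8607 ms
Processing delay = 1.1 ms
Total one-way latency = 75.9607 ms


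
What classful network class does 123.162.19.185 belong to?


First octet: 123
Binary: 01111011
0xxxxxxx -> Class A (1-126)
Class A, default mask 255.0.0.0 (/8)


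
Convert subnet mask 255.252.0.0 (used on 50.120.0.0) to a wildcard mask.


Subnet mask: 255.252.0.0
Wildcard = 255.255.255.255 - subnet mask
255 - 255 = 0
255 - 252 = 3
255 - 0 = 255
255 - 0 = 255
Wildcard: 0.3.255.255


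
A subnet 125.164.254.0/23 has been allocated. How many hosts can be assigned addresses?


Host bits = 32 - 23 = 9
Total addresses = 2^9 = 512
Usable = total - 2 (network and broadcast)
Usable hosts: 510


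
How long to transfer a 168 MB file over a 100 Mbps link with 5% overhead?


Effective throughput = 100 * (1 - 5/100) = 95 Mbps
File size in Mb = 168 * 8 = 1344 Mb
Time = 1344 / 95
Time = 14.1474 seconds


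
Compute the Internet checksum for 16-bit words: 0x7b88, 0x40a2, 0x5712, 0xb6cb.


Sum all words (with carry folding):
+ 0x7b88 = 0x7b88
+ 0x40a2 = 0xbc2a
+ 0x5712 = 0x133d
+ 0xb6cb = 0xca08
One's complement: ~0xca08
Checksum = 0x35f7


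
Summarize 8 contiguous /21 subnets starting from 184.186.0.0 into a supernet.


Original prefix: /21
Number of subnets: 8 = 2^3
New prefix = 21 - 3 = 18
Supernet: 184.186.0.0/18


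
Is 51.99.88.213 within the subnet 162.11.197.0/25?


Subnet network: 162.11.197.0
Test IP AND mask: 51.99.88.128
No, 51.99.88.213 is not in 162.11.197.0/25


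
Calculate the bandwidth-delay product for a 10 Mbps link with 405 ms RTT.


BDP = bandwidth * RTT
= 10 Mbps * 405 ms
= 10 * 1e6 * 405 / 1000 bits
= 4050000 bits
= 506250 bytes
= 494.3848 KB
BDP = 4050000 bits (506250 bytes)


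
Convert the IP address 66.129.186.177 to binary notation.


66 = 01000010
129 = 10000001
186 = 10111010
177 = 10110001
Binary: 01000010.10000001.10111010.10110001


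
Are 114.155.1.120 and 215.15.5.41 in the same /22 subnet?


Mask: 255.255.252.0
114.155.1.120 AND mask = 114.155.0.0
215.15.5.41 AND mask = 215.15.4.0
No, different subnets (114.155.0.0 vs 215.15.4.0)


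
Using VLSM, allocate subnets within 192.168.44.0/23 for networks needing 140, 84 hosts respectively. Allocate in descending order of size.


140 hosts -> /24 (254 usable): 192.168.44.0/24
84 hosts -> /25 (126 usable): 192.168.45.0/25
Allocation: 192.168.44.0/24 (140 hosts, 254 usable); 192.168.45.0/25 (84 hosts, 126 usable)


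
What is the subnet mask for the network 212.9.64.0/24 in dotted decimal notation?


/24 means 24 network bits, 8 host bits
Binary: 11111111111111111111111100000000
Mask: 255.255.255.0


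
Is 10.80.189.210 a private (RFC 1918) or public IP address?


RFC 1918 private ranges:
  10.0.0.0/8 (10.0.0.0 - 10.255.255.255)
  172.16.0.0/12 (172.16.0.0 - 172.31.255.255)
  192.168.0.0/16 (192.168.0.0 - 192.168.255.255)
Private (in 10.0.0.0/8)


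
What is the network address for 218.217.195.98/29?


IP:   11011010.11011001.11000011.01100010
Mask: 11111111.11111111.11111111.11111000
AND operation:
Net:  11011010.11011001.11000011.01100000
Network: 218.217.195.96/29


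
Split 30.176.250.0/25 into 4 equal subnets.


New prefix = 25 + 2 = 27
Each subnet has 32 addresses
  30.176.250.0/27
  30.176.250.32/27
  30.176.250.64/27
  30.176.250.96/27
Subnets: 30.176.250.0/27, 30.176.250.32/27, 30.176.250.64/27, 30.176.250.96/27


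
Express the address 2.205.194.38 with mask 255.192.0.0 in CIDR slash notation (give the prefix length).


Binary: 11111111.11000000.00000000.00000000
Count leading 1s
Prefix: /10


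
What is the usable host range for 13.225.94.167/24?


Network: 13.225.94.0
Broadcast: 13.225.94.255
First usable = network + 1
Last usable = broadcast - 1
Range: 13.225.94.1 to 13.225.94.254


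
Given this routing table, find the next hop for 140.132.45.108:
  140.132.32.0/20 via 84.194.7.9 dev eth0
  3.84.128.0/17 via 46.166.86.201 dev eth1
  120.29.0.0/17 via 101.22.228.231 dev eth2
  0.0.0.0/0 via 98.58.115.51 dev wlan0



Longest prefix match for 140.132.45.108:
  /20 140.132.32.0: MATCH
  /17 3.84.128.0: no
  /17 120.29.0.0: no
  /0 0.0.0.0: MATCH
Selected: next-hop 84.194.7.9 via eth0 (matched /20)


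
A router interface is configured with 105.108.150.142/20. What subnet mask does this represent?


/20 means 20 network bits, 12 host bits
Binary: 11111111111111111111000000000000
Mask: 255.255.240.0


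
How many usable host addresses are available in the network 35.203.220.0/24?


Host bits = 32 - 24 = 8
Total addresses = 2^8 = 256
Usable = total - 2 (network and broadcast)
Usable hosts: 254


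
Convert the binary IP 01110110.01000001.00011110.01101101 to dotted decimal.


01110110 = 118
01000001 = 65
00011110 = 30
01101101 = 109
IP: 118.65.30.109


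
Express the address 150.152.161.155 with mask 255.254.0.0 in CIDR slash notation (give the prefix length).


Binary: 11111111.11111110.00000000.00000000
Count leading 1s
Prefix: /15


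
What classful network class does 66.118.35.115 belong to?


First octet: 66
Binary: 01000010
0xxxxxxx -> Class A (1-126)
Class A, default mask 255.0.0.0 (/8)


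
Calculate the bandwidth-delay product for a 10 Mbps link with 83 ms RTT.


BDP = bandwidth * RTT
= 10 Mbps * 83 ms
= 10 * 1e6 * 83 / 1000 bits
= 830000 bits
= 103750 bytes
= 101.3184 KB
BDP = 830000 bits (103750 bytes)


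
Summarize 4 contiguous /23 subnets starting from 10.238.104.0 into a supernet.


Original prefix: /23
Number of subnets: 4 = 2^2
New prefix = 23 - 2 = 21
Supernet: 10.238.104.0/21


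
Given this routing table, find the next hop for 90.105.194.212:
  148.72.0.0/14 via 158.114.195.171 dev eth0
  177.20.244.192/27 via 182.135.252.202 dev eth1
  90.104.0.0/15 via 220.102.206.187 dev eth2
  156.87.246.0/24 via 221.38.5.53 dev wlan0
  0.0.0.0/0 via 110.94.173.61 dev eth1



Longest prefix match for 90.105.194.212:
  /14 148.72.0.0: no
  /27 177.20.244.192: no
  /15 90.104.0.0: MATCH
  /24 156.87.246.0: no
  /0 0.0.0.0: MATCH
Selected: next-hop 220.102.206.187 via eth2 (matched /15)


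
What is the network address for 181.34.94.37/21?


IP:   10110101.00100010.01011110.00100101
Mask: 11111111.11111111.11111000.00000000
AND operation:
Net:  10110101.00100010.01011000.00000000
Network: 181.34.88.0/21


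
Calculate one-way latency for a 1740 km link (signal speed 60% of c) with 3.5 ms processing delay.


Speed = 0.6 * 3e5 km/s = 180000 km/s
Propagation delay = 1740 / 180000 = 0.0097 s = 9.6667 ms
Processing delay = 3.5 ms
Total one-way latency = 13.1667 ms


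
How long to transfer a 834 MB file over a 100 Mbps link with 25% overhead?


Effective throughput = 100 * (1 - 25/100) = 75 Mbps
File size in Mb = 834 * 8 = 6672 Mb
Time = 6672 / 75
Time = 88.96 seconds


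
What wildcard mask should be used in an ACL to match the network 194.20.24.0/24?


Subnet mask: 255.255.255.0
Wildcard = 255.255.255.255 - subnet mask
255 - 255 = 0
255 - 255 = 0
255 - 255 = 0
255 - 0 = 255
Wildcard: 0.0.0.255


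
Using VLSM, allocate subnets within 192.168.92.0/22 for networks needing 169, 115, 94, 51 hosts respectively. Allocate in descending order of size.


169 hosts -> /24 (254 usable): 192.168.92.0/24
115 hosts -> /25 (126 usable): 192.168.93.0/25
94 hosts -> /25 (126 usable): 192.168.93.128/25
51 hosts -> /26 (62 usable): 192.168.94.0/26
Allocation: 192.168.92.0/24 (169 hosts, 254 usable); 192.168.93.0/25 (115 hosts, 126 usable); 192.168.93.128/25 (94 hosts, 126 usable); 192.168.94.0/26 (51 hosts, 62 usable)


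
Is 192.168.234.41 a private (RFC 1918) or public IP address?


RFC 1918 private ranges:
  10.0.0.0/8 (10.0.0.0 - 10.255.255.255)
  172.16.0.0/12 (172.16.0.0 - 172.31.255.255)
  192.168.0.0/16 (192.168.0.0 - 192.168.255.255)
Private (in 192.168.0.0/16)


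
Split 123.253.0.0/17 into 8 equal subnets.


New prefix = 17 + 3 = 20
Each subnet has 4096 addresses
  123.253.0.0/20
  123.253.16.0/20
  123.253.32.0/20
  123.253.48.0/20
  123.253.64.0/20
  123.253.80.0/20
  123.253.96.0/20
  123.253.112.0/20
Subnets: 123.253.0.0/20, 123.253.16.0/20, 123.253.32.0/20, 123.253.48.0/20, 123.253.64.0/20, 123.253.80.0/20, 123.253.96.0/20, 123.253.112.0/20


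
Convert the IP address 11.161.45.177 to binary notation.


11 = 00001011
161 = 10100001
45 = 00101101
177 = 10110001
Binary: 00001011.10100001.00101101.10110001


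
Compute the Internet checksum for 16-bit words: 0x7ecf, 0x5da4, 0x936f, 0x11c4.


Sum all words (with carry folding):
+ 0x7ecf = 0x7ecf
+ 0x5da4 = 0xdc73
+ 0x936f = 0x6fe3
+ 0x11c4 = 0x81a7
One's complement: ~0x81a7
Checksum = 0x7e58


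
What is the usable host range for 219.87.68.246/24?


Network: 219.87.68.0
Broadcast: 219.87.68.255
First usable = network + 1
Last usable = broadcast - 1
Range: 219.87.68.1 to 219.87.68.254


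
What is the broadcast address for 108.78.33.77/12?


Network: 108.64.0.0/12
Host bits = 20
Set all host bits to 1:
Broadcast: 108.79.255.255


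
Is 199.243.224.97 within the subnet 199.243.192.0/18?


Subnet network: 199.243.192.0
Test IP AND mask: 199.243.192.0
Yes, 199.243.224.97 is in 199.243.192.0/18


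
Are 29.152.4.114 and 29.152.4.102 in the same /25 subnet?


Mask: 255.255.255.128
29.152.4.114 AND mask = 29.152.4.0
29.152.4.102 AND mask = 29.152.4.0
Yes, same subnet (29.152.4.0)


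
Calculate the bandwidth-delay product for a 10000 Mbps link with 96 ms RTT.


BDP = bandwidth * RTT
= 10000 Mbps * 96 ms
= 10000 * 1e6 * 96 / 1000 bits
= 960000000 bits
= 120000000 bytes
= 117187.5 KB
BDP = 960000000 bits (120000000 bytes)


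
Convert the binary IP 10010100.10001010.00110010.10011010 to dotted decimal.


10010100 = 148
10001010 = 138
00110010 = 50
10011010 = 154
IP: 148.138.50.154


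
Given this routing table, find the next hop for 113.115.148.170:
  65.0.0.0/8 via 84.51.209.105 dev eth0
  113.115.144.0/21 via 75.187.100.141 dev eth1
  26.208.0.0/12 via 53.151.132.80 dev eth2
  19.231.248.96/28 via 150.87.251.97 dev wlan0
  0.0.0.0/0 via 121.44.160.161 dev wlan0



Longest prefix match for 113.115.148.170:
  /8 65.0.0.0: no
  /21 113.115.144.0: MATCH
  /12 26.208.0.0: no
  /28 19.231.248.96: no
  /0 0.0.0.0: MATCH
Selected: next-hop 75.187.100.141 via eth1 (matched /21)


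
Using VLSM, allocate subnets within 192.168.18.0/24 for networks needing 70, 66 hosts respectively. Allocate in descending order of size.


70 hosts -> /25 (126 usable): 192.168.18.0/25
66 hosts -> /25 (126 usable): 192.168.18.128/25
Allocation: 192.168.18.0/25 (70 hosts, 126 usable); 192.168.18.128/25 (66 hosts, 126 usable)


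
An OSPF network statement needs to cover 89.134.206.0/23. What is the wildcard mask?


Subnet mask: 255.255.254.0
Wildcard = 255.255.255.255 - subnet mask
255 - 255 = 0
255 - 255 = 0
255 - 254 = 1
255 - 0 = 255
Wildcard: 0.0.1.255


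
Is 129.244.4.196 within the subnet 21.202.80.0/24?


Subnet network: 21.202.80.0
Test IP AND mask: 129.244.4.0
No, 129.244.4.196 is not in 21.202.80.0/24


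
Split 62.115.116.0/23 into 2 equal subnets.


New prefix = 23 + 1 = 24
Each subnet has 256 addresses
  62.115.116.0/24
  62.115.117.0/24
Subnets: 62.115.116.0/24, 62.115.117.0/24


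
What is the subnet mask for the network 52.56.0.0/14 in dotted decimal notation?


/14 means 14 network bits, 18 host bits
Binary: 11111111111111000000000000000000
Mask: 255.252.0.0


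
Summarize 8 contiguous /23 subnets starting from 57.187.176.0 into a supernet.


Original prefix: /23
Number of subnets: 8 = 2^3
New prefix = 23 - 3 = 20
Supernet: 57.187.176.0/20


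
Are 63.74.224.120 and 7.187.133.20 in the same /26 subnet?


Mask: 255.255.255.192
63.74.224.120 AND mask = 63.74.224.64
7.187.133.20 AND mask = 7.187.133.0
No, different subnets (63.74.224.64 vs 7.187.133.0)


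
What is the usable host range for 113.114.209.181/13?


Network: 113.112.0.0
Broadcast: 113.119.255.255
First usable = network + 1
Last usable = broadcast - 1
Range: 113.112.0.1 to 113.119.255.254


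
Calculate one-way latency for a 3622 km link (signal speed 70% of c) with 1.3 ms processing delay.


Speed = 0.7 * 3e5 km/s = 210000 km/s
Propagation delay = 3622 / 210000 = 0.0172 s = 17.2476 ms
Processing delay = 1.3 ms
Total one-way latency = 18.5476 ms


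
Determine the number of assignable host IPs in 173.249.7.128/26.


Host bits = 32 - 26 = 6
Total addresses = 2^6 = 64
Usable = total - 2 (network and broadcast)
Usable hosts: 62


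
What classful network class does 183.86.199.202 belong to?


First octet: 183
Binary: 10110111
10xxxxxx -> Class B (128-191)
Class B, default mask 255.255.0.0 (/16)


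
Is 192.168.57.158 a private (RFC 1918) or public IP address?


RFC 1918 private ranges:
  10.0.0.0/8 (10.0.0.0 - 10.255.255.255)
  172.16.0.0/12 (172.16.0.0 - 172.31.255.255)
  192.168.0.0/16 (192.168.0.0 - 192.168.255.255)
Private (in 192.168.0.0/16)


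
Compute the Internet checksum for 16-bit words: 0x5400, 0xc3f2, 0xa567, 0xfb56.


Sum all words (with carry folding):
+ 0x5400 = 0x5400
+ 0xc3f2 = 0x17f3
+ 0xa567 = 0xbd5a
+ 0xfb56 = 0xb8b1
One's complement: ~0xb8b1
Checksum = 0x474e


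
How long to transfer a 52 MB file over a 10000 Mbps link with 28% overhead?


Effective throughput = 10000 * (1 - 28/100) = 7200 Mbps
File size in Mb = 52 * 8 = 416 Mb
Time = 416 / 7200
Time = 0.0578 seconds


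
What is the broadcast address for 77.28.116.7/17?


Network: 77.28.0.0/17
Host bits = 15
Set all host bits to 1:
Broadcast: 77.28.127.255


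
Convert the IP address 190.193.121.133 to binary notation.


190 = 10111110
193 = 11000001
121 = 01111001
133 = 10000101
Binary: 10111110.11000001.01111001.10000101


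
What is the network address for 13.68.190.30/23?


IP:   00001101.01000100.10111110.00011110
Mask: 11111111.11111111.11111110.00000000
AND operation:
Net:  00001101.01000100.10111110.00000000
Network: 13.68.190.0/23


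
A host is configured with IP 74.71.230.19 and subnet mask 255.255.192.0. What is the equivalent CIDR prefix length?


Binary: 11111111.11111111.11000000.00000000
Count leading 1s
Prefix: /18


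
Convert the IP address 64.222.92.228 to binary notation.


64 = 01000000
222 = 11011110
92 = 01011100
228 = 11100100
Binary: 01000000.11011110.01011100.11100100


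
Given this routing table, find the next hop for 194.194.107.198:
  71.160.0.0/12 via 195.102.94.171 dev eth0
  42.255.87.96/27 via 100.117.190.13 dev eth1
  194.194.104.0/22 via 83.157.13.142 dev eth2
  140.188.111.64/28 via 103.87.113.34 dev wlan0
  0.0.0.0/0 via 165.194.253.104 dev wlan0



Longest prefix match for 194.194.107.198:
  /12 71.160.0.0: no
  /27 42.255.87.96: no
  /22 194.194.104.0: MATCH
  /28 140.188.111.64: no
  /0 0.0.0.0: MATCH
Selected: next-hop 83.157.13.142 via eth2 (matched /22)


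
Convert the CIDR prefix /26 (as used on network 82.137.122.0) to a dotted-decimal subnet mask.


/26 means 26 network bits, 6 host bits
Binary: 11111111111111111111111111000000
Mask: 255.255.255.192


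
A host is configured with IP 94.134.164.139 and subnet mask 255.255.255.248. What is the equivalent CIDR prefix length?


Binary: 11111111.11111111.11111111.11111000
Count leading 1s
Prefix: /29


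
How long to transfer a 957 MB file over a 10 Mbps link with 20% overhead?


Effective throughput = 10 * (1 - 20/100) = 8 Mbps
File size in Mb = 957 * 8 = 7656 Mb
Time = 7656 / 8
Time = 957 seconds


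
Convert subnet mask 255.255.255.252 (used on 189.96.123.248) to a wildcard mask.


Subnet mask: 255.255.255.252
Wildcard = 255.255.255.255 - subnet mask
255 - 255 = 0
255 - 255 = 0
255 - 255 = 0
255 - 252 = 3
Wildcard: 0.0.0.3


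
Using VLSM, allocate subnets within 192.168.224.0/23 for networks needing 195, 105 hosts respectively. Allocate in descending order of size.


195 hosts -> /24 (254 usable): 192.168.224.0/24
105 hosts -> /25 (126 usable): 192.168.225.0/25
Allocation: 192.168.224.0/24 (195 hosts, 254 usable); 192.168.225.0/25 (105 hosts, 126 usable)


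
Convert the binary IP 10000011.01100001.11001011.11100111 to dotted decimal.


10000011 = 131
01100001 = 97
11001011 = 203
11100111 = 231
IP: 131.97.203.231


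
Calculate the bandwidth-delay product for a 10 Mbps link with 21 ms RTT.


BDP = bandwidth * RTT
= 10 Mbps * 21 ms
= 10 * 1e6 * 21 / 1000 bits
= 210000 bits
= 26250 bytes
= 25.6348 KB
BDP = 210000 bits (26250 bytes)


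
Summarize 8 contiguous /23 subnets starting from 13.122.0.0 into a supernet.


Original prefix: /23
Number of subnets: 8 = 2^3
New prefix = 23 - 3 = 20
Supernet: 13.122.0.0/20


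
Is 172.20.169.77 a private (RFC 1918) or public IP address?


RFC 1918 private ranges:
  10.0.0.0/8 (10.0.0.0 - 10.255.255.255)
  172.16.0.0/12 (172.16.0.0 - 172.31.255.255)
  192.168.0.0/16 (192.168.0.0 - 192.168.255.255)
Private (in 172.16.0.0/12)
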